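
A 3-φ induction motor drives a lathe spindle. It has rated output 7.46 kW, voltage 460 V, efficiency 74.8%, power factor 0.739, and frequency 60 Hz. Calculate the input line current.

P_out = 7.46 kW = 7460 W
P_in = P_out / η = 7460 / 0.748 = 9973 W
I_L = P_in / (√3·V_L·cosφ) = 9973 / (1.732 × 460 × 0.739) = 16.9 A

16.9 A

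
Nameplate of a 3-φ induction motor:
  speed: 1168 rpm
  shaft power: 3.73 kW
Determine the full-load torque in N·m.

30.5 N·m

ω = 2π × 1168/60 = 122.3 rad/s
τ = P/ω = 3730/122.3 = 30.5 N·m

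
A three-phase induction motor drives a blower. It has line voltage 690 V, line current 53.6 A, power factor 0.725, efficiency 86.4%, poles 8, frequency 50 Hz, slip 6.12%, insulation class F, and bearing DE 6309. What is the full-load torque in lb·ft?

P_in = √3·V·I·cosφ = 1.732 × 690 × 53.6 × 0.725 = 46441 W
P_out = η·P_in = 0.864 × 46441 = 40125 W
n_s = 120×50/8 = 750 rpm; n = 750×(1−0.0612) = 704 rpm
ω = 2π×704/60 = 73.72 rad/s
τ = P_out/ω = 40125/73.72 = 544.3 N·m
In lb·ft: 544.3/1.356 = 401 lb·ft

401 lb·ft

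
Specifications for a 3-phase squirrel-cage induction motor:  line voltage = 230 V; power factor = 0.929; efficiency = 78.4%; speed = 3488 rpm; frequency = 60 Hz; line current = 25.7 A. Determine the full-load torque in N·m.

P_in = √3·V·I·cosφ = 1.732 × 230 × 25.7 × 0.929 = 9511 W
P_out = η·P_in = 0.784 × 9511 = 7457 W
n = 3488 rpm
ω = 2π×3488/60 = 365.3 rad/s
τ = P_out/ω = 7457/365.3 = 20.4 N·m

20.4 N·m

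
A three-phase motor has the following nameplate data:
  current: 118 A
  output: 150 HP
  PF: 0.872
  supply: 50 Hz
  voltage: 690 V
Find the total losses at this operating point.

P_in = √3·V·I·cosφ = 1.732×690×118×0.872 = 122969 W
P_out = 150×746 = 111900 W
Losses = P_in − P_out = 122969 − 111900 = 11069 W

11.1 kW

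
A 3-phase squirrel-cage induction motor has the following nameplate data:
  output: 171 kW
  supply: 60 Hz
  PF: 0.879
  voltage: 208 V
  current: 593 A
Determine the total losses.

16.8 kW

P_in = √3·V·I·cosφ = 1.732×208×593×0.879 = 187782 W
P_out = 171000 W
Losses = P_in − P_out = 187782 − 171000 = 16782 W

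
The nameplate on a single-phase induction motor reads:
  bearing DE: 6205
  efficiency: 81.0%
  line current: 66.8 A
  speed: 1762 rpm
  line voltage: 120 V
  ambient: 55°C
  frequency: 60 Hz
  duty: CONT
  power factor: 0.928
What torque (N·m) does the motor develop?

P_in = V·I·cosφ = 120 × 66.8 × 0.928 = 7439 W
P_out = η·P_in = 0.81 × 7439 = 6026 W
n = 1762 rpm
ω = 2π×1762/60 = 184.5 rad/s
τ = P_out/ω = 6026/184.5 = 32.7 N·m

32.7 N·m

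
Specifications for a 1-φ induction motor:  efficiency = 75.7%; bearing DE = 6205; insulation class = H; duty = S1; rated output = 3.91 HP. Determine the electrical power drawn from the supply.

3.85 kW

P_out = 3.91 × 746 = 2917 W
P_in = P_out/η = 2917/0.757 = 3853 W = 3.85 kW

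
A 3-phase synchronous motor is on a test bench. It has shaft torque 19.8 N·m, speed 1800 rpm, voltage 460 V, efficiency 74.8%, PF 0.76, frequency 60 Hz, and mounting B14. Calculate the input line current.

8.24 A

ω = 2π×1800/60 = 188.5 rad/s; P_out = τω = 19.8 × 188.5 = 3732 W
P_in = P_out / η = 3732 / 0.748 = 4989 W
I_L = P_in / (√3·V_L·cosφ) = 4989 / (1.732 × 460 × 0.76) = 8.24 A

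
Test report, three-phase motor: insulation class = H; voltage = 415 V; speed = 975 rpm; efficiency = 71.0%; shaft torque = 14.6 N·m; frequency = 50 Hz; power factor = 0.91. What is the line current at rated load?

ω = 2π×975/60 = 102.1 rad/s; P_out = τω = 14.6 × 102.1 = 1491 W
P_in = P_out / η = 1491 / 0.710 = 2100 W
I_L = P_in / (√3·V_L·cosφ) = 2100 / (1.732 × 415 × 0.91) = 3.21 A

3.21 A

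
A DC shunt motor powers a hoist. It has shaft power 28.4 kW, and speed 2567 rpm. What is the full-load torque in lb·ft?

ω = 2π × 2567/60 = 268.8 rad/s
τ = P/ω = 28400/268.8 = 105.7 N·m
In lb·ft: 105.7/1.356 = 77.9 lb·ft

77.9 lb·ft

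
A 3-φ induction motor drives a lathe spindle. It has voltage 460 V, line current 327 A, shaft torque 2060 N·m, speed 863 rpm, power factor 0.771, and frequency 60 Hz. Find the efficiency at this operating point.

ω = 2π × 863/60 = 90.37 rad/s; P_out = τω = 2060 × 90.37 = 186162 W
P_in = √3·V_L·I_L·cosφ = 1.732 × 460 × 327 × 0.771 = 200867 W
η = P_out / P_in = 186162 / 200867 = 0.927 = 92.7%

92.7 %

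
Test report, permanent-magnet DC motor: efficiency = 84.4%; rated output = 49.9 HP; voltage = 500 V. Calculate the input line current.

P_out = 49.9 × 746 = 37225 W
P_in = P_out / η = 37225 / 0.844 = 44105 W
I = P_in / V = 44105 / 500 = 88.2 A

88.2 A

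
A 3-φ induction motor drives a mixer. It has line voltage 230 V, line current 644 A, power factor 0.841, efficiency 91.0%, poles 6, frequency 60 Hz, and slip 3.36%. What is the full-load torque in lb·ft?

P_in = √3·V·I·cosφ = 1.732 × 230 × 644 × 0.841 = 215753 W
P_out = η·P_in = 0.91 × 215753 = 196335 W
n_s = 120×60/6 = 1200 rpm; n = 1200×(1−0.0336) = 1160 rpm
ω = 2π×1160/60 = 121.5 rad/s
τ = P_out/ω = 196335/121.5 = 1616 N·m
In lb·ft: 1616/1.356 = 1190 lb·ft

1190 lb·ft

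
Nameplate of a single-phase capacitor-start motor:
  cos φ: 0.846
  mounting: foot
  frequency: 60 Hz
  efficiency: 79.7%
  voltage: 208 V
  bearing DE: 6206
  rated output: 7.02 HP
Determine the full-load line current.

37.3 A

P_out = 7.02 × 746 = 5237 W
P_in = P_out / η = 5237 / 0.797 = 6571 W
I = P_in / (V·cosφ) = 6571 / (208 × 0.846) = 37.3 A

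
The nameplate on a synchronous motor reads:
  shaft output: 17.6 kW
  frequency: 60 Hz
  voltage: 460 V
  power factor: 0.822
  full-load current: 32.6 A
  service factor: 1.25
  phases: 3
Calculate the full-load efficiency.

82.4 %

P_out = 17.6 kW = 17600 W
P_in = √3·V_L·I_L·cosφ = 1.732 × 460 × 32.6 × 0.822 = 21350 W
η = P_out / P_in = 17600 / 21350 = 0.824 = 82.4%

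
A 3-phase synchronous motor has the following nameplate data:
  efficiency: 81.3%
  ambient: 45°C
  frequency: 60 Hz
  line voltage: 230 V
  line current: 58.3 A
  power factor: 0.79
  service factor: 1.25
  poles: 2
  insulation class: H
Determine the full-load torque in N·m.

P_in = √3·V·I·cosφ = 1.732 × 230 × 58.3 × 0.79 = 18347 W
P_out = η·P_in = 0.813 × 18347 = 14916 W
n = n_s = 120×60/2 = 3600 rpm (synchronous)
ω = 2π×3600/60 = 377 rad/s
τ = P_out/ω = 14916/377 = 39.6 N·m

39.6 N·m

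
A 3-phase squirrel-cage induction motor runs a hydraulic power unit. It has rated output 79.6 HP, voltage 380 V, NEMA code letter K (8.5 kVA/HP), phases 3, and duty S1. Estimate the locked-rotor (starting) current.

1030 A

S_LR = 8.5 × 79.6 = 676.6 kVA
I_LR = S_LR/(√3·V_L) = 676600/(1.732×380) = 1030 A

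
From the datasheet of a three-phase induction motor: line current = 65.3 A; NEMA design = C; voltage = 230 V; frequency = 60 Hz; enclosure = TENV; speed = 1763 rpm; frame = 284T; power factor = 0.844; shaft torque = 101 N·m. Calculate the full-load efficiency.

ω = 2π × 1763/60 = 184.6 rad/s; P_out = τω = 101 × 184.6 = 18645 W
P_in = √3·V_L·I_L·cosφ = 1.732 × 230 × 65.3 × 0.844 = 21955 W
η = P_out / P_in = 18645 / 21955 = 0.849 = 84.9%

84.9 %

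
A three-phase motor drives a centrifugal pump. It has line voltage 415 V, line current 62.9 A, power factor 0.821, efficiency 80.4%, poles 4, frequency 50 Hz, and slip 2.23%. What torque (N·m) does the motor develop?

194 N·m

P_in = √3·V·I·cosφ = 1.732 × 415 × 62.9 × 0.821 = 37118 W
P_out = η·P_in = 0.804 × 37118 = 29843 W
n_s = 120×50/4 = 1500 rpm; n = 1500×(1−0.0223) = 1467 rpm
ω = 2π×1467/60 = 153.6 rad/s
τ = P_out/ω = 29843/153.6 = 194 N·m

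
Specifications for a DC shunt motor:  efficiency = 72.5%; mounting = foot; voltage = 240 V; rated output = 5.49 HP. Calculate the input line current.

P_out = 5.49 × 746 = 4096 W
P_in = P_out / η = 4096 / 0.725 = 5650 W
I = P_in / V = 5650 / 240 = 23.5 A

23.5 A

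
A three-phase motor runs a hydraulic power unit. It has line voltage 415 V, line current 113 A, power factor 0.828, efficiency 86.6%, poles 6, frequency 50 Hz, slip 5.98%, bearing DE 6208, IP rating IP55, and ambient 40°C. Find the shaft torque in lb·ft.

436 lb·ft

P_in = √3·V·I·cosφ = 1.732 × 415 × 113 × 0.828 = 67252 W
P_out = η·P_in = 0.866 × 67252 = 58240 W
n_s = 120×50/6 = 1000 rpm; n = 1000×(1−0.0598) = 940 rpm
ω = 2π×940/60 = 98.44 rad/s
τ = P_out/ω = 58240/98.44 = 591.6 N·m
In lb·ft: 591.6/1.356 = 436 lb·ft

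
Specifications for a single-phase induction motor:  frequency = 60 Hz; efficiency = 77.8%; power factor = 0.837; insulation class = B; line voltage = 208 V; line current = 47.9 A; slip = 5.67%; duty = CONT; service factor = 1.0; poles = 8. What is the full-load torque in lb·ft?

P_in = V·I·cosφ = 208 × 47.9 × 0.837 = 8339 W
P_out = η·P_in = 0.778 × 8339 = 6488 W
n_s = 120×60/8 = 900 rpm; n = 900×(1−0.0567) = 849 rpm
ω = 2π×849/60 = 88.91 rad/s
τ = P_out/ω = 6488/88.91 = 72.97 N·m
In lb·ft: 72.97/1.356 = 53.8 lb·ft

53.8 lb·ft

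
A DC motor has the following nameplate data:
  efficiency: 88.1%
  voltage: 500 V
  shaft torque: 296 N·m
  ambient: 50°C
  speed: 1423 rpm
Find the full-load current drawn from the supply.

ω = 2π×1423/60 = 149 rad/s; P_out = τω = 296 × 149 = 44104 W
P_in = P_out / η = 44104 / 0.881 = 50061 W
I = P_in / V = 50061 / 500 = 100 A

100 A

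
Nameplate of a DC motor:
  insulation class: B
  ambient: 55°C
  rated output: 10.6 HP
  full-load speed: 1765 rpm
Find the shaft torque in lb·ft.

31.6 lb·ft

P_out = 10.6 × 746 = 7908 W
ω = 2π × 1765/60 = 184.8 rad/s
τ = P_out/ω = 7908/184.8 = 42.79 N·m
In lb·ft: 42.79/1.356 = 31.6 lb·ft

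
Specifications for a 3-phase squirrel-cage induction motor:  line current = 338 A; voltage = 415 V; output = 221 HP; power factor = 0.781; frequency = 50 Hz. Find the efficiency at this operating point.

86.9 %

P_out = 221 × 746 = 164866 W
P_in = √3·V_L·I_L·cosφ = 1.732 × 415 × 338 × 0.781 = 189742 W
η = P_out / P_in = 164866 / 189742 = 0.869 = 86.9%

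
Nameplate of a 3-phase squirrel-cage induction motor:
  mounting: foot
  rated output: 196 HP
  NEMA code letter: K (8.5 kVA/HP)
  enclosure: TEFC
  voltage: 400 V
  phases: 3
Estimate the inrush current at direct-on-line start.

2400 A

S_LR = 8.5 × 196 = 1666 kVA
I_LR = S_LR/(√3·V_L) = 1666000/(1.732×400) = 2400 A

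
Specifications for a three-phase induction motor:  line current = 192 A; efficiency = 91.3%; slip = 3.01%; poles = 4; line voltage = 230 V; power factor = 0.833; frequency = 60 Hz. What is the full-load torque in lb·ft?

235 lb·ft

P_in = √3·V·I·cosφ = 1.732 × 230 × 192 × 0.833 = 63712 W
P_out = η·P_in = 0.913 × 63712 = 58169 W
n_s = 120×60/4 = 1800 rpm; n = 1800×(1−0.0301) = 1746 rpm
ω = 2π×1746/60 = 182.8 rad/s
τ = P_out/ω = 58169/182.8 = 318.2 N·m
In lb·ft: 318.2/1.356 = 235 lb·ft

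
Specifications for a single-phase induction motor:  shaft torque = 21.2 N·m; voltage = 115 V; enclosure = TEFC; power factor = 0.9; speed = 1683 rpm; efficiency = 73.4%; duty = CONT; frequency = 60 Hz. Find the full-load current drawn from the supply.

ω = 2π×1683/60 = 176.2 rad/s; P_out = τω = 21.2 × 176.2 = 3735 W
P_in = P_out / η = 3735 / 0.734 = 5089 W
I = P_in / (V·cosφ) = 5089 / (115 × 0.9) = 49.2 A

49.2 A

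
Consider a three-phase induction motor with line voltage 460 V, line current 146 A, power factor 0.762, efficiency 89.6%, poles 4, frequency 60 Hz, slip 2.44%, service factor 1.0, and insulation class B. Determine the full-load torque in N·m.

P_in = √3·V·I·cosφ = 1.732 × 460 × 146 × 0.762 = 88637 W
P_out = η·P_in = 0.896 × 88637 = 79419 W
n_s = 120×60/4 = 1800 rpm; n = 1800×(1−0.0244) = 1756 rpm
ω = 2π×1756/60 = 183.9 rad/s
τ = P_out/ω = 79419/183.9 = 432 N·m

432 N·m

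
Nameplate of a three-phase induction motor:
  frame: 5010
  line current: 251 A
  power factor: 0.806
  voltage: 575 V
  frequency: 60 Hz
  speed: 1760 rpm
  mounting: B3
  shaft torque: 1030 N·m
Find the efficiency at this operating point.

94.2 %

ω = 2π × 1760/60 = 184.3 rad/s; P_out = τω = 1030 × 184.3 = 189829 W
P_in = √3·V_L·I_L·cosφ = 1.732 × 575 × 251 × 0.806 = 201477 W
η = P_out / P_in = 189829 / 201477 = 0.942 = 94.2%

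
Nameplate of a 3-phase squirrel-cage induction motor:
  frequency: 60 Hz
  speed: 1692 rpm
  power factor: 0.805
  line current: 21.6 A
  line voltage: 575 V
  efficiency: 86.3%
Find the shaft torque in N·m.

P_in = √3·V·I·cosφ = 1.732 × 575 × 21.6 × 0.805 = 17317 W
P_out = η·P_in = 0.863 × 17317 = 14945 W
n = 1692 rpm
ω = 2π×1692/60 = 177.2 rad/s
τ = P_out/ω = 14945/177.2 = 84.3 N·m

84.3 N·m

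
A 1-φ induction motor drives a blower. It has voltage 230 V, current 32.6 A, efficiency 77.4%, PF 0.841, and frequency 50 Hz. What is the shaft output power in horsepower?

6.54 HP

P_in = V·I·cosφ = 230 × 32.6 × 0.841 = 6306 W
P_out = η·P_in = 0.774 × 6306 = 4881 W
= 4881/746 = 6.54 HP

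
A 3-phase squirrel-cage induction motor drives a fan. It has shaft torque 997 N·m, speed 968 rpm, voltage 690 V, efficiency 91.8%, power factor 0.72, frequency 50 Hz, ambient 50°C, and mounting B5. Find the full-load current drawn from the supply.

ω = 2π×968/60 = 101.4 rad/s; P_out = τω = 997 × 101.4 = 101096 W
P_in = P_out / η = 101096 / 0.918 = 110126 W
I_L = P_in / (√3·V_L·cosφ) = 110126 / (1.732 × 690 × 0.72) = 128 A

128 A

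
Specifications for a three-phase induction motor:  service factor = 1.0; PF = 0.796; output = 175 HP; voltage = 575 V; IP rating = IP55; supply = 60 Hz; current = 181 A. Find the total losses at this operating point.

P_in = √3·V·I·cosφ = 1.732×575×181×0.796 = 143485 W
P_out = 175×746 = 130550 W
Losses = P_in − P_out = 143485 − 130550 = 12935 W

12.9 kW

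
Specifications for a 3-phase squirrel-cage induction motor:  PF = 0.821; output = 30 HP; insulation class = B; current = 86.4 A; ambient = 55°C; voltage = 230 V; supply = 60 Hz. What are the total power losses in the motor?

5.88 kW

P_in = √3·V·I·cosφ = 1.732×230×86.4×0.821 = 28257 W
P_out = 30×746 = 22380 W
Losses = P_in − P_out = 28257 − 22380 = 5877 W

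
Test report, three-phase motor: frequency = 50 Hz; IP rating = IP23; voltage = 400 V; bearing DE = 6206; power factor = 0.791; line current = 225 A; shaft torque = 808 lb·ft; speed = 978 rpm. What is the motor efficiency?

τ = 808 lb·ft × 1.356 = 1096 N·m
ω = 2π × 978/60 = 102.4 rad/s; P_out = τω = 1096 × 102.4 = 112230 W
P_in = √3·V_L·I_L·cosφ = 1.732 × 400 × 225 × 0.791 = 123301 W
η = P_out / P_in = 112230 / 123301 = 0.910 = 91.0%

91.0 %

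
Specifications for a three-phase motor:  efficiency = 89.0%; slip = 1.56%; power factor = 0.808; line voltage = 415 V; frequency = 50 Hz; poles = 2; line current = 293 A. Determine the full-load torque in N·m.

P_in = √3·V·I·cosφ = 1.732 × 415 × 293 × 0.808 = 170167 W
P_out = η·P_in = 0.89 × 170167 = 151449 W
n_s = 120×50/2 = 3000 rpm; n = 3000×(1−0.0156) = 2953 rpm
ω = 2π×2953/60 = 309.2 rad/s
τ = P_out/ω = 151449/309.2 = 490 N·m

490 N·m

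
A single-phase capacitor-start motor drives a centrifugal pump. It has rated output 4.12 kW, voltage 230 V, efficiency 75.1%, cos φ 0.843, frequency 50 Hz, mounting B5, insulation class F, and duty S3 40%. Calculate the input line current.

P_out = 4.12 kW = 4120 W
P_in = P_out / η = 4120 / 0.751 = 5486 W
I = P_in / (V·cosφ) = 5486 / (230 × 0.843) = 28.3 A

28.3 A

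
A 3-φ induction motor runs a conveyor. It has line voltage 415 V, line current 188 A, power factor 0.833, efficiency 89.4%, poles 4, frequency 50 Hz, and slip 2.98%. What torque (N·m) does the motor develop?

660 N·m

P_in = √3·V·I·cosφ = 1.732 × 415 × 188 × 0.833 = 112564 W
P_out = η·P_in = 0.894 × 112564 = 100632 W
n_s = 120×50/4 = 1500 rpm; n = 1500×(1−0.0298) = 1455 rpm
ω = 2π×1455/60 = 152.4 rad/s
τ = P_out/ω = 100632/152.4 = 660 N·m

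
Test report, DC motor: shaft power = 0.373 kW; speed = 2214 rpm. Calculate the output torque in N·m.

1.61 N·m

ω = 2π × 2214/60 = 231.8 rad/s
τ = P/ω = 373/231.8 = 1.61 N·m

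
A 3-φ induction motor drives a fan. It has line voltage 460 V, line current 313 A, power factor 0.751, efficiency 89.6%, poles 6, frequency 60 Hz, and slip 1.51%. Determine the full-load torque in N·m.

P_in = √3·V·I·cosφ = 1.732 × 460 × 313 × 0.751 = 187279 W
P_out = η·P_in = 0.896 × 187279 = 167802 W
n_s = 120×60/6 = 1200 rpm; n = 1200×(1−0.0151) = 1182 rpm
ω = 2π×1182/60 = 123.8 rad/s
τ = P_out/ω = 167802/123.8 = 1360 N·m

1360 N·m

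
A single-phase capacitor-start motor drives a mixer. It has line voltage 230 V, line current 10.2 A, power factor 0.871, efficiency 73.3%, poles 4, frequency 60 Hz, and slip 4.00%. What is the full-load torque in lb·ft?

P_in = V·I·cosφ = 230 × 10.2 × 0.871 = 2043 W
P_out = η·P_in = 0.733 × 2043 = 1498 W
n_s = 120×60/4 = 1800 rpm; n = 1800×(1−0.04) = 1728 rpm
ω = 2π×1728/60 = 181 rad/s
τ = P_out/ω = 1498/181 = 8.276 N·m
In lb·ft: 8.276/1.356 = 6.1 lb·ft

6.1 lb·ft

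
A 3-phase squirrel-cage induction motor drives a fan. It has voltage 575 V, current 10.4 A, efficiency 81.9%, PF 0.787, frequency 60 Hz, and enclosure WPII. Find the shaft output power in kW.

P_in = √3·V·I·cosφ = 1.732 × 575 × 10.4 × 0.787 = 8151 W
P_out = η·P_in = 0.819 × 8151 = 6676 W

6.68 kW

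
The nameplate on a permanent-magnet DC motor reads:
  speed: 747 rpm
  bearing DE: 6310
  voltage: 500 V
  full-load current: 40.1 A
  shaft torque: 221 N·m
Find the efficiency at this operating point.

ω = 2π × 747/60 = 78.23 rad/s; P_out = τω = 221 × 78.23 = 17289 W
P_in = V·I = 500 × 40.1 = 20050 W
η = P_out / P_in = 17289 / 20050 = 0.862 = 86.2%

86.2 %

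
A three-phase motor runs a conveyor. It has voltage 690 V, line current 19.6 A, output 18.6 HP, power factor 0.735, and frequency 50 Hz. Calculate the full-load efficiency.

P_out = 18.6 × 746 = 13876 W
P_in = √3·V_L·I_L·cosφ = 1.732 × 690 × 19.6 × 0.735 = 17216 W
η = P_out / P_in = 13876 / 17216 = 0.806 = 80.6%

80.6 %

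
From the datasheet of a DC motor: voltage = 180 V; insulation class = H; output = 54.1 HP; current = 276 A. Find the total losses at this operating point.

P_in = V·I = 180×276 = 49680 W
P_out = 54.1×746 = 40359 W
Losses = P_in − P_out = 49680 − 40359 = 9321 W

9320 W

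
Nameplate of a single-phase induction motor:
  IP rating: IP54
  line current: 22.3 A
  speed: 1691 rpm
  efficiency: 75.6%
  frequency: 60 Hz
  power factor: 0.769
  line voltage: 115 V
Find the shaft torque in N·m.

P_in = V·I·cosφ = 115 × 22.3 × 0.769 = 1972 W
P_out = η·P_in = 0.756 × 1972 = 1491 W
n = 1691 rpm
ω = 2π×1691/60 = 177.1 rad/s
τ = P_out/ω = 1491/177.1 = 8.42 N·m

8.42 N·m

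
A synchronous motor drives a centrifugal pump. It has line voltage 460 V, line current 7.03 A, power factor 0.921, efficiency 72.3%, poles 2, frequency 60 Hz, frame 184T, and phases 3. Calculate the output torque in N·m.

9.89 N·m

P_in = √3·V·I·cosφ = 1.732 × 460 × 7.03 × 0.921 = 5158 W
P_out = η·P_in = 0.723 × 5158 = 3729 W
n = n_s = 120×60/2 = 3600 rpm (synchronous)
ω = 2π×3600/60 = 377 rad/s
τ = P_out/ω = 3729/377 = 9.89 N·m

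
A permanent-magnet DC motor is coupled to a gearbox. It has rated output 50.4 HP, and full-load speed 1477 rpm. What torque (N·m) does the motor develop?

243 N·m

P_out = 50.4 × 746 = 37598 W
ω = 2π × 1477/60 = 154.7 rad/s
τ = P_out/ω = 37598/154.7 = 243 N·m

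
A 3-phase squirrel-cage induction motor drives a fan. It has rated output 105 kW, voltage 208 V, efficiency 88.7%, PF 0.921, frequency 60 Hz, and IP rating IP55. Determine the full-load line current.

P_out = 105 kW = 105000 W
P_in = P_out / η = 105000 / 0.887 = 118377 W
I_L = P_in / (√3·V_L·cosφ) = 118377 / (1.732 × 208 × 0.921) = 357 A

357 A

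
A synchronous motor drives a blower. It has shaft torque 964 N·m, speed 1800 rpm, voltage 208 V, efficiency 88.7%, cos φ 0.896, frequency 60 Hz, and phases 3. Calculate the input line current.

635 A

ω = 2π×1800/60 = 188.5 rad/s; P_out = τω = 964 × 188.5 = 181714 W
P_in = P_out / η = 181714 / 0.887 = 204864 W
I_L = P_in / (√3·V_L·cosφ) = 204864 / (1.732 × 208 × 0.896) = 635 A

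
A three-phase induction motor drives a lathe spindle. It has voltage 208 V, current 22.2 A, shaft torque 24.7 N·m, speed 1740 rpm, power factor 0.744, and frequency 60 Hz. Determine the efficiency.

ω = 2π × 1740/60 = 182.2 rad/s; P_out = τω = 24.7 × 182.2 = 4500 W
P_in = √3·V_L·I_L·cosφ = 1.732 × 208 × 22.2 × 0.744 = 5950 W
η = P_out / P_in = 4500 / 5950 = 0.756 = 75.6%

75.6 %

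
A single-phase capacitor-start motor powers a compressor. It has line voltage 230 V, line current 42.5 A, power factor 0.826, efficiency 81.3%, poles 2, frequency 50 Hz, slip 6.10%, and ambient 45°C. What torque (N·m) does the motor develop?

P_in = V·I·cosφ = 230 × 42.5 × 0.826 = 8074 W
P_out = η·P_in = 0.813 × 8074 = 6564 W
n_s = 120×50/2 = 3000 rpm; n = 3000×(1−0.061) = 2817 rpm
ω = 2π×2817/60 = 295 rad/s
τ = P_out/ω = 6564/295 = 22.3 N·m

22.3 N·m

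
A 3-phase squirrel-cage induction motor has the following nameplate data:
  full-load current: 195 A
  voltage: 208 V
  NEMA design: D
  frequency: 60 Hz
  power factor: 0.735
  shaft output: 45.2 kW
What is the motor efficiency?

P_out = 45.2 kW = 45200 W
P_in = √3·V_L·I_L·cosφ = 1.732 × 208 × 195 × 0.735 = 51634 W
η = P_out / P_in = 45200 / 51634 = 0.875 = 87.5%

87.5 %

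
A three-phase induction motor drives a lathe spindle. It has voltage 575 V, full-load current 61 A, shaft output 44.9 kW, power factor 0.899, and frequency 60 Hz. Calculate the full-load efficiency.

82.2 %

P_out = 44.9 kW = 44900 W
P_in = √3·V_L·I_L·cosφ = 1.732 × 575 × 61 × 0.899 = 54614 W
η = P_out / P_in = 44900 / 54614 = 0.822 = 82.2%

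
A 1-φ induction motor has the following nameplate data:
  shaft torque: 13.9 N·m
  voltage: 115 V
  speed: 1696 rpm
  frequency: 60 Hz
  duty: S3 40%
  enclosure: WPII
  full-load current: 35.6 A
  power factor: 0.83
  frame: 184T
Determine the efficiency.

72.7 %

ω = 2π × 1696/60 = 177.6 rad/s; P_out = τω = 13.9 × 177.6 = 2469 W
P_in = V·I·cosφ = 115 × 35.6 × 0.83 = 3398 W
η = P_out / P_in = 2469 / 3398 = 0.727 = 72.7%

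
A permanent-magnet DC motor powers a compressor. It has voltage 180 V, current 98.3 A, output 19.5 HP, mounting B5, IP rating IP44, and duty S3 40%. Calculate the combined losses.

P_in = V·I = 180×98.3 = 17694 W
P_out = 19.5×746 = 14547 W
Losses = P_in − P_out = 17694 − 14547 = 3147 W

3.15 kW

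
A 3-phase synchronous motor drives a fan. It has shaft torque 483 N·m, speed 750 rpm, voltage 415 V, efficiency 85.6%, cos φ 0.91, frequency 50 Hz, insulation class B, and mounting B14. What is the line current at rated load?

67.8 A

ω = 2π×750/60 = 78.54 rad/s; P_out = τω = 483 × 78.54 = 37935 W
P_in = P_out / η = 37935 / 0.856 = 44317 W
I_L = P_in / (√3·V_L·cosφ) = 44317 / (1.732 × 415 × 0.91) = 67.8 A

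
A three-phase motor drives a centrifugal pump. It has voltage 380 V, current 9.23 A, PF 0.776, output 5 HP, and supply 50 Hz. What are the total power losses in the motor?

P_in = √3·V·I·cosφ = 1.732×380×9.23×0.776 = 4714 W
P_out = 5×746 = 3730 W
Losses = P_in − P_out = 4714 − 3730 = 984 W

984 W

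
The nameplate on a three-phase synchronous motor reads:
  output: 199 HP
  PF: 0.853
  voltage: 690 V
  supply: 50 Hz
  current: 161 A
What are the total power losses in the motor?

P_in = √3·V·I·cosφ = 1.732×690×161×0.853 = 164124 W
P_out = 199×746 = 148454 W
Losses = P_in − P_out = 164124 − 148454 = 15670 W

15.7 kW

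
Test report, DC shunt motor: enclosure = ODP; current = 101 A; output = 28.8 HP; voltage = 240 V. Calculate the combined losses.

2.76 kW

P_in = V·I = 240×101 = 24240 W
P_out = 28.8×746 = 21485 W
Losses = P_in − P_out = 24240 − 21485 = 2755 W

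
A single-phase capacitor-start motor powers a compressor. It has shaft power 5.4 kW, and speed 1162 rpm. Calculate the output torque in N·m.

44.4 N·m

ω = 2π × 1162/60 = 121.7 rad/s
τ = P/ω = 5400/121.7 = 44.4 N·m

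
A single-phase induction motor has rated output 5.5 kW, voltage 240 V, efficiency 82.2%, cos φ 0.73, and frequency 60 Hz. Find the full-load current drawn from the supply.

P_out = 5.5 kW = 5500 W
P_in = P_out / η = 5500 / 0.822 = 6691 W
I = P_in / (V·cosφ) = 6691 / (240 × 0.73) = 38.2 A

38.2 A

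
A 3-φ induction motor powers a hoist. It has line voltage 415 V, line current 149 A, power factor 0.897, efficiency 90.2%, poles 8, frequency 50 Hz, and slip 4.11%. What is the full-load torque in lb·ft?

849 lb·ft

P_in = √3·V·I·cosφ = 1.732 × 415 × 149 × 0.897 = 96067 W
P_out = η·P_in = 0.902 × 96067 = 86652 W
n_s = 120×50/8 = 750 rpm; n = 750×(1−0.0411) = 719 rpm
ω = 2π×719/60 = 75.29 rad/s
τ = P_out/ω = 86652/75.29 = 1151 N·m
In lb·ft: 1151/1.356 = 849 lb·ft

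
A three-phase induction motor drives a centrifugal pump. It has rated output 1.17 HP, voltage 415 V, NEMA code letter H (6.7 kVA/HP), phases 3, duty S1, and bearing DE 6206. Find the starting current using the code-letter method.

S_LR = 6.7 × 1.17 = 7.839 kVA
I_LR = S_LR/(√3·V_L) = 7839/(1.732×415) = 10.9 A

10.9 A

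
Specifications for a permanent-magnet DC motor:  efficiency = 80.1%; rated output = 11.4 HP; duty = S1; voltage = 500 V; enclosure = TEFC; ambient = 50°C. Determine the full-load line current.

21.2 A

P_out = 11.4 × 746 = 8504 W
P_in = P_out / η = 8504 / 0.801 = 10617 W
I = P_in / V = 10617 / 500 = 21.2 A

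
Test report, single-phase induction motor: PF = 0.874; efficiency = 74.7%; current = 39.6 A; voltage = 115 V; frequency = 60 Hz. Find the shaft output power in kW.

2.97 kW

P_in = V·I·cosφ = 115 × 39.6 × 0.874 = 3980 W
P_out = η·P_in = 0.747 × 3980 = 2973 W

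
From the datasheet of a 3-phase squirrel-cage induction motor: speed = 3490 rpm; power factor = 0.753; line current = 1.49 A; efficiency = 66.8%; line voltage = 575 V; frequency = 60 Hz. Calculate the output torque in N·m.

2.04 N·m

P_in = √3·V·I·cosφ = 1.732 × 575 × 1.49 × 0.753 = 1117 W
P_out = η·P_in = 0.668 × 1117 = 746 W
n = 3490 rpm
ω = 2π×3490/60 = 365.5 rad/s
τ = P_out/ω = 746/365.5 = 2.04 N·m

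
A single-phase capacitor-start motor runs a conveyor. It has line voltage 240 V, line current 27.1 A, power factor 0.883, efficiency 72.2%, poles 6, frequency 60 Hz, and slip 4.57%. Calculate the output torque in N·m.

P_in = V·I·cosφ = 240 × 27.1 × 0.883 = 5743 W
P_out = η·P_in = 0.722 × 5743 = 4146 W
n_s = 120×60/6 = 1200 rpm; n = 1200×(1−0.0457) = 1145 rpm
ω = 2π×1145/60 = 119.9 rad/s
τ = P_out/ω = 4146/119.9 = 34.6 N·m

34.6 N·m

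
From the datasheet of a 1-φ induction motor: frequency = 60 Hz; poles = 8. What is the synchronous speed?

900 rpm

n_s = 120f/p = 120×60/8 = 900 rpm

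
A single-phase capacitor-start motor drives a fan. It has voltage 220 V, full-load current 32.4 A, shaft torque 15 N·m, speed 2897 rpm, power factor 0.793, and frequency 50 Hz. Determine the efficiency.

ω = 2π × 2897/60 = 303.4 rad/s; P_out = τω = 15 × 303.4 = 4551 W
P_in = V·I·cosφ = 220 × 32.4 × 0.793 = 5653 W
η = P_out / P_in = 4551 / 5653 = 0.805 = 80.5%

80.5 %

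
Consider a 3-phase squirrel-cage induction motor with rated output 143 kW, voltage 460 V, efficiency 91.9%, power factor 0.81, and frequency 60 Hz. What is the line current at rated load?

P_out = 143 kW = 143000 W
P_in = P_out / η = 143000 / 0.919 = 155604 W
I_L = P_in / (√3·V_L·cosφ) = 155604 / (1.732 × 460 × 0.81) = 241 A

241 A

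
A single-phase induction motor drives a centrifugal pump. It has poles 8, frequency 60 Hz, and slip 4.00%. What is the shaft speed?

864 rpm

n_s = 120f/p = 120×60/8 = 900 rpm
n = n_s(1 − s) = 900 × (1 − 0.04) = 864 rpm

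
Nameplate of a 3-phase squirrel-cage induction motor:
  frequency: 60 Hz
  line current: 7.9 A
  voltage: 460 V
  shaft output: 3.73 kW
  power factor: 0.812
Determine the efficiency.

73.0 %

P_out = 3.73 kW = 3730 W
P_in = √3·V_L·I_L·cosφ = 1.732 × 460 × 7.9 × 0.812 = 5111 W
η = P_out / P_in = 3730 / 5111 = 0.730 = 73.0%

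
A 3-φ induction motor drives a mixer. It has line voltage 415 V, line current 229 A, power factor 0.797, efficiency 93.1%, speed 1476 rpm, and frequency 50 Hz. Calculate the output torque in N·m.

P_in = √3·V·I·cosφ = 1.732 × 415 × 229 × 0.797 = 131187 W
P_out = η·P_in = 0.931 × 131187 = 122135 W
n = 1476 rpm
ω = 2π×1476/60 = 154.6 rad/s
τ = P_out/ω = 122135/154.6 = 790 N·m

790 N·m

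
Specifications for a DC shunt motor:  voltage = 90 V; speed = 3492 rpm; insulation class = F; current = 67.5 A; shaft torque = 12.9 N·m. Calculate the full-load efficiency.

77.7 %

ω = 2π × 3492/60 = 365.7 rad/s; P_out = τω = 12.9 × 365.7 = 4718 W
P_in = V·I = 90 × 67.5 = 6075 W
η = P_out / P_in = 4718 / 6075 = 0.777 = 77.7%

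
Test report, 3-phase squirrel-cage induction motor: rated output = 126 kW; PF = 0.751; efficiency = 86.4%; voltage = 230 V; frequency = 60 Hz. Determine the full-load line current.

487 A

P_out = 126 kW = 126000 W
P_in = P_out / η = 126000 / 0.864 = 145833 W
I_L = P_in / (√3·V_L·cosφ) = 145833 / (1.732 × 230 × 0.751) = 487 A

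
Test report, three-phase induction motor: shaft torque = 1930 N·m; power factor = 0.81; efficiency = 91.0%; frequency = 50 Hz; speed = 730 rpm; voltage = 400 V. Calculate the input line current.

ω = 2π×730/60 = 76.45 rad/s; P_out = τω = 1930 × 76.45 = 147549 W
P_in = P_out / η = 147549 / 0.910 = 162142 W
I_L = P_in / (√3·V_L·cosφ) = 162142 / (1.732 × 400 × 0.81) = 289 A

289 A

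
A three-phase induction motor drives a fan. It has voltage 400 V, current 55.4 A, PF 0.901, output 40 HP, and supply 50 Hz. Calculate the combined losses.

P_in = √3·V·I·cosφ = 1.732×400×55.4×0.901 = 34581 W
P_out = 40×746 = 29840 W
Losses = P_in − P_out = 34581 − 29840 = 4741 W

4.74 kW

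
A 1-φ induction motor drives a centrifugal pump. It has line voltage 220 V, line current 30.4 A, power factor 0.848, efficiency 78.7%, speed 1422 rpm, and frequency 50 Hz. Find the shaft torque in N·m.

30 N·m

P_in = V·I·cosφ = 220 × 30.4 × 0.848 = 5671 W
P_out = η·P_in = 0.787 × 5671 = 4463 W
n = 1422 rpm
ω = 2π×1422/60 = 148.9 rad/s
τ = P_out/ω = 4463/148.9 = 30 N·m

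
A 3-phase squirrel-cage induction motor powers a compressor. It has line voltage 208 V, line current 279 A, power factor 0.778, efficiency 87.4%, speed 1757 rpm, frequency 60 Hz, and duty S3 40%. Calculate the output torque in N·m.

P_in = √3·V·I·cosφ = 1.732 × 208 × 279 × 0.778 = 78198 W
P_out = η·P_in = 0.874 × 78198 = 68345 W
n = 1757 rpm
ω = 2π×1757/60 = 184 rad/s
τ = P_out/ω = 68345/184 = 371 N·m

371 N·m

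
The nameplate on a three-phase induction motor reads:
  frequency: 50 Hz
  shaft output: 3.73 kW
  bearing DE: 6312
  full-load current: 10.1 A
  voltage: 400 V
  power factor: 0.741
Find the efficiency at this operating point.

71.9 %

P_out = 3.73 kW = 3730 W
P_in = √3·V_L·I_L·cosφ = 1.732 × 400 × 10.1 × 0.741 = 5185 W
η = P_out / P_in = 3730 / 5185 = 0.719 = 71.9%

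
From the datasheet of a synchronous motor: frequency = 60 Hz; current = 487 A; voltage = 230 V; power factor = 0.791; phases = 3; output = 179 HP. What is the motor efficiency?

P_out = 179 × 746 = 133534 W
P_in = √3·V_L·I_L·cosφ = 1.732 × 230 × 487 × 0.791 = 153455 W
η = P_out / P_in = 133534 / 153455 = 0.870 = 87.0%

87.0 %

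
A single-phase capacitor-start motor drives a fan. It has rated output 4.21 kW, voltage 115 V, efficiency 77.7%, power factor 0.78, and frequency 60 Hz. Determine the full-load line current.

60.4 A

P_out = 4.21 kW = 4210 W
P_in = P_out / η = 4210 / 0.777 = 5418 W
I = P_in / (V·cosφ) = 5418 / (115 × 0.78) = 60.4 A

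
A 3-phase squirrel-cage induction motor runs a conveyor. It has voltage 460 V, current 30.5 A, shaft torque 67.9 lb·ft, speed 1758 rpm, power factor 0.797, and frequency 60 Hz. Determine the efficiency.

τ = 67.9 lb·ft × 1.356 = 92.07 N·m
ω = 2π × 1758/60 = 184.1 rad/s; P_out = τω = 92.07 × 184.1 = 16950 W
P_in = √3·V_L·I_L·cosφ = 1.732 × 460 × 30.5 × 0.797 = 19367 W
η = P_out / P_in = 16950 / 19367 = 0.875 = 87.5%

87.5 %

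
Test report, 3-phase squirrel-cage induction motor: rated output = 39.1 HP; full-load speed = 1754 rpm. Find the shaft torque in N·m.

159 N·m

P_out = 39.1 × 746 = 29169 W
ω = 2π × 1754/60 = 183.7 rad/s
τ = P_out/ω = 29169/183.7 = 159 N·m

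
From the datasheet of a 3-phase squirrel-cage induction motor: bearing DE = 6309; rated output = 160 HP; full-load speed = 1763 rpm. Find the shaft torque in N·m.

647 N·m

P_out = 160 × 746 = 119360 W
ω = 2π × 1763/60 = 184.6 rad/s
τ = P_out/ω = 119360/184.6 = 647 N·m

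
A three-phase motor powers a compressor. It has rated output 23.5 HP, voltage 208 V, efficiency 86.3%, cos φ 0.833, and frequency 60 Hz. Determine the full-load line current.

P_out = 23.5 × 746 = 17531 W
P_in = P_out / η = 17531 / 0.863 = 20314 W
I_L = P_in / (√3·V_L·cosφ) = 20314 / (1.732 × 208 × 0.833) = 67.7 A

67.7 A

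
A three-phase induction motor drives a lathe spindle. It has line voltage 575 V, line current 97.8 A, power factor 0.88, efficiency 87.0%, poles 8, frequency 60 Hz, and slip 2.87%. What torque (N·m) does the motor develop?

815 N·m

P_in = √3·V·I·cosφ = 1.732 × 575 × 97.8 × 0.88 = 85711 W
P_out = η·P_in = 0.87 × 85711 = 74569 W
n_s = 120×60/8 = 900 rpm; n = 900×(1−0.0287) = 874 rpm
ω = 2π×874/60 = 91.53 rad/s
τ = P_out/ω = 74569/91.53 = 815 N·m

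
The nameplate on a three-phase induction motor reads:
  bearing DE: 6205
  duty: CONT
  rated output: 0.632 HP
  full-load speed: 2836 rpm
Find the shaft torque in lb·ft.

P_out = 0.632 × 746 = 471 W
ω = 2π × 2836/60 = 297 rad/s
τ = P_out/ω = 471/297 = 1.586 N·m
In lb·ft: 1.586/1.356 = 1.17 lb·ft

1.17 lb·ft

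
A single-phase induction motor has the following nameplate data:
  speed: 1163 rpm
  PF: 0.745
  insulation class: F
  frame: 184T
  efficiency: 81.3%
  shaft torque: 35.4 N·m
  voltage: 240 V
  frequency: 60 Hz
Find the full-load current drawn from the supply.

ω = 2π×1163/60 = 121.8 rad/s; P_out = τω = 35.4 × 121.8 = 4312 W
P_in = P_out / η = 4312 / 0.813 = 5304 W
I = P_in / (V·cosφ) = 5304 / (240 × 0.745) = 29.7 A

29.7 A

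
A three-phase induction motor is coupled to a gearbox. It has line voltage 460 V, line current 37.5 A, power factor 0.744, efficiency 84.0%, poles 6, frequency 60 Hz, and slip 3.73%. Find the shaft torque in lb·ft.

114 lb·ft

P_in = √3·V·I·cosφ = 1.732 × 460 × 37.5 × 0.744 = 22228 W
P_out = η·P_in = 0.84 × 22228 = 18672 W
n_s = 120×60/6 = 1200 rpm; n = 1200×(1−0.0373) = 1155 rpm
ω = 2π×1155/60 = 121 rad/s
τ = P_out/ω = 18672/121 = 154.3 N·m
In lb·ft: 154.3/1.356 = 114 lb·ft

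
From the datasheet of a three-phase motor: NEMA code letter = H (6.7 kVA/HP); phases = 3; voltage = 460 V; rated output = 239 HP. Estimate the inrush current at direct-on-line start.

S_LR = 6.7 × 239 = 1601.3 kVA
I_LR = S_LR/(√3·V_L) = 1601300/(1.732×460) = 2010 A

2010 A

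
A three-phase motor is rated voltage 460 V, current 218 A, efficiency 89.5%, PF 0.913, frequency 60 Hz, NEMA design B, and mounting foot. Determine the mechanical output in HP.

P_in = √3·V·I·cosφ = 1.732 × 460 × 218 × 0.913 = 158574 W
P_out = η·P_in = 0.895 × 158574 = 141924 W
= 141924/746 = 190 HP

190 HP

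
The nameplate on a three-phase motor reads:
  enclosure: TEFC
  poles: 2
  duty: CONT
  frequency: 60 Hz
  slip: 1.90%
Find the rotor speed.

3532 rpm

n_s = 120f/p = 120×60/2 = 3600 rpm
n = n_s(1 − s) = 3600 × (1 − 0.019) = 3532 rpm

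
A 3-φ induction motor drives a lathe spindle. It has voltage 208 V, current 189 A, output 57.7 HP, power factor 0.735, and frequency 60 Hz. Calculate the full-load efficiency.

P_out = 57.7 × 746 = 43044 W
P_in = √3·V_L·I_L·cosφ = 1.732 × 208 × 189 × 0.735 = 50045 W
η = P_out / P_in = 43044 / 50045 = 0.860 = 86.0%

86.0 %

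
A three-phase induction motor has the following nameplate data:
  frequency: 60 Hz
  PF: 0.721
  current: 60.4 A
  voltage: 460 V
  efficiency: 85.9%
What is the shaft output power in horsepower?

P_in = √3·V·I·cosφ = 1.732 × 460 × 60.4 × 0.721 = 34696 W
P_out = η·P_in = 0.859 × 34696 = 29804 W
= 29804/746 = 40 HP

40 HP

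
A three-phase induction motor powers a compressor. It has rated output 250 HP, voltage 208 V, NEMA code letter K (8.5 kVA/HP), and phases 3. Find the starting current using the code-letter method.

5900 A

S_LR = 8.5 × 250 = 2125 kVA
I_LR = S_LR/(√3·V_L) = 2125000/(1.732×208) = 5900 A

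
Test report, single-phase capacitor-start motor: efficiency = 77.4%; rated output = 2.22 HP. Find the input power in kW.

2.14 kW

P_out = 2.22 × 746 = 1656 W
P_in = P_out/η = 1656/0.774 = 2140 W = 2.14 kW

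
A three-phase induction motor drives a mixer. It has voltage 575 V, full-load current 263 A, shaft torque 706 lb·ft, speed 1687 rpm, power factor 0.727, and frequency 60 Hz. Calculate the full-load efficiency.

τ = 706 lb·ft × 1.356 = 957.3 N·m
ω = 2π × 1687/60 = 176.7 rad/s; P_out = τω = 957.3 × 176.7 = 169155 W
P_in = √3·V_L·I_L·cosφ = 1.732 × 575 × 263 × 0.727 = 190417 W
η = P_out / P_in = 169155 / 190417 = 0.888 = 88.8%

88.8 %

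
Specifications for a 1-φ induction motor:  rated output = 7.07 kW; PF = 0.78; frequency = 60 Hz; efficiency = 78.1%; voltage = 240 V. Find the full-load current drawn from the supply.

48.4 A

P_out = 7.07 kW = 7070 W
P_in = P_out / η = 7070 / 0.781 = 9052 W
I = P_in / (V·cosφ) = 9052 / (240 × 0.78) = 48.4 A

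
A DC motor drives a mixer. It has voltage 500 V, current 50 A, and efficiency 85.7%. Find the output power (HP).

P_in = V·I = 500 × 50 = 25000 W
P_out = η·P_in = 0.857 × 25000 = 21425 W
= 21425/746 = 28.7 HP

28.7 HP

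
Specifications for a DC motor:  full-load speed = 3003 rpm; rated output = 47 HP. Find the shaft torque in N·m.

P_out = 47 × 746 = 35062 W
ω = 2π × 3003/60 = 314.5 rad/s
τ = P_out/ω = 35062/314.5 = 111 N·m

111 N·m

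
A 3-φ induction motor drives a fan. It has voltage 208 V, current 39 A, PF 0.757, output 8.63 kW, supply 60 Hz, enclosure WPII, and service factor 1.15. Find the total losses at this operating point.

2.01 kW

P_in = √3·V·I·cosφ = 1.732×208×39×0.757 = 10636 W
P_out = 8630 W
Losses = P_in − P_out = 10636 − 8630 = 2006 W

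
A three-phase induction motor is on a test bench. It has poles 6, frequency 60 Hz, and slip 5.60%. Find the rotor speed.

n_s = 120f/p = 120×60/6 = 1200 rpm
n = n_s(1 − s) = 1200 × (1 − 0.056) = 1133 rpm

1133 rpm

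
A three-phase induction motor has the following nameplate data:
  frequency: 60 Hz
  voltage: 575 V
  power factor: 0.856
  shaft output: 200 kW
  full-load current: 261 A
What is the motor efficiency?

P_out = 200 kW = 200000 W
P_in = √3·V_L·I_L·cosφ = 1.732 × 575 × 261 × 0.856 = 222500 W
η = P_out / P_in = 200000 / 222500 = 0.899 = 89.9%

89.9 %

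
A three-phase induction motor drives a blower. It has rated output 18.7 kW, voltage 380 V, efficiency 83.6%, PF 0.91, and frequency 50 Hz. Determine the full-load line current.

P_out = 18.7 kW = 18700 W
P_in = P_out / η = 18700 / 0.836 = 22368 W
I_L = P_in / (√3·V_L·cosφ) = 22368 / (1.732 × 380 × 0.91) = 37.3 A

37.3 A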